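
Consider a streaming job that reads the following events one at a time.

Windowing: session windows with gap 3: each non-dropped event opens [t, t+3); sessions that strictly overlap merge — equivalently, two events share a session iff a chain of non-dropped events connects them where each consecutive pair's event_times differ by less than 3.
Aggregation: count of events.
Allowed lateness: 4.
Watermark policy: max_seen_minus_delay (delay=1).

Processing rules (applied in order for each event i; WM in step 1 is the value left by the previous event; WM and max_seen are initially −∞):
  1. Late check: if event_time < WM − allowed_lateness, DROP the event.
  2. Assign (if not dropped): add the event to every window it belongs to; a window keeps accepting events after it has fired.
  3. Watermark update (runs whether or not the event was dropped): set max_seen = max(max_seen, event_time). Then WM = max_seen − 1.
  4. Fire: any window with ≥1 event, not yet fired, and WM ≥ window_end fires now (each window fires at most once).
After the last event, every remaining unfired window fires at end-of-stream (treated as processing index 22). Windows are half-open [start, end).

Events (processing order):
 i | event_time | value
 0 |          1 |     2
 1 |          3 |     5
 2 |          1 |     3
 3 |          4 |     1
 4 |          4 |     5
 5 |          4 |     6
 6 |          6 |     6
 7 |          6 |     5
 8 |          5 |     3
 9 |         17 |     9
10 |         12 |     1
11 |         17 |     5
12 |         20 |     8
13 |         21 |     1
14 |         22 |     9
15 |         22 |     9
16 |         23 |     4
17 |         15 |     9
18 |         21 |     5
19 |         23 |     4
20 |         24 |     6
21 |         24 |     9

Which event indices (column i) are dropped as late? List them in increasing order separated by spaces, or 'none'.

i=0 t=1 v=2: → [1,4); WM=0
i=1 t=3 v=5: → [1,6); WM=2
i=2 t=1 v=3: → [1,6); WM=2
i=3 t=4 v=1: → [1,7); WM=3
i=4 t=4 v=5: → [1,7); WM=3
i=5 t=4 v=6: → [1,7); WM=3
i=6 t=6 v=6: → [1,9); WM=5
i=7 t=6 v=5: → [1,9); WM=5
i=8 t=5 v=3: → [1,9); WM=5
i=9 t=17 v=9: → [17,20); WM=16
i=10 t=12 v=1: → [12,15); WM=16
i=11 t=17 v=5: → [17,20); WM=16
i=12 t=20 v=8: → [20,23); WM=19
i=13 t=21 v=1: → [20,24); WM=20
i=14 t=22 v=9: → [20,25); WM=21
i=15 t=22 v=9: → [20,25); WM=21
i=16 t=23 v=4: → [20,26); WM=22
i=17 t=15 v=9: DROP (t<22-4); WM=22
i=18 t=21 v=5: → [20,26); WM=22
i=19 t=23 v=4: → [20,26); WM=22
i=20 t=24 v=6: → [20,27); WM=23
i=21 t=24 v=9: → [20,27); WM=23

17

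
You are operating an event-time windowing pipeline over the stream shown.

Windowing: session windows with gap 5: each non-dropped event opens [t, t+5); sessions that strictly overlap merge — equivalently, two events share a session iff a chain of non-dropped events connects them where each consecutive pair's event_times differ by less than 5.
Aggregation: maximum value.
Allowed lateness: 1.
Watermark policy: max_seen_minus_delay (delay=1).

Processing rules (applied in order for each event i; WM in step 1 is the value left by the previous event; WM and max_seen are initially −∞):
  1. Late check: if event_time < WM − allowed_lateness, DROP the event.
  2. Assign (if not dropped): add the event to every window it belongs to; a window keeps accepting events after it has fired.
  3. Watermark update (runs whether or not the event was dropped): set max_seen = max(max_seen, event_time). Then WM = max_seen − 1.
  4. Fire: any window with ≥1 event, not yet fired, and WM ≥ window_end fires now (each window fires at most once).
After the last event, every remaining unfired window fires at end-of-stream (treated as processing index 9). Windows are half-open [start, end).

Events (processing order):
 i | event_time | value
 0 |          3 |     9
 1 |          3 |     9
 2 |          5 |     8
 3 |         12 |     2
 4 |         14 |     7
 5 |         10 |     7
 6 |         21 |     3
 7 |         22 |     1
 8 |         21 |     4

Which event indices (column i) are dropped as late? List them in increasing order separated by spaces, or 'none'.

i=0 t=3 v=9: → [3,8); WM=2
i=1 t=3 v=9: → [3,8); WM=2
i=2 t=5 v=8: → [3,10); WM=4
i=3 t=12 v=2: → [12,17); WM=11
i=4 t=14 v=7: → [12,19); WM=13
i=5 t=10 v=7: DROP (t<13-1); WM=13
i=6 t=21 v=3: → [21,26); WM=20
i=7 t=22 v=1: → [21,27); WM=21
i=8 t=21 v=4: → [21,27); WM=21

5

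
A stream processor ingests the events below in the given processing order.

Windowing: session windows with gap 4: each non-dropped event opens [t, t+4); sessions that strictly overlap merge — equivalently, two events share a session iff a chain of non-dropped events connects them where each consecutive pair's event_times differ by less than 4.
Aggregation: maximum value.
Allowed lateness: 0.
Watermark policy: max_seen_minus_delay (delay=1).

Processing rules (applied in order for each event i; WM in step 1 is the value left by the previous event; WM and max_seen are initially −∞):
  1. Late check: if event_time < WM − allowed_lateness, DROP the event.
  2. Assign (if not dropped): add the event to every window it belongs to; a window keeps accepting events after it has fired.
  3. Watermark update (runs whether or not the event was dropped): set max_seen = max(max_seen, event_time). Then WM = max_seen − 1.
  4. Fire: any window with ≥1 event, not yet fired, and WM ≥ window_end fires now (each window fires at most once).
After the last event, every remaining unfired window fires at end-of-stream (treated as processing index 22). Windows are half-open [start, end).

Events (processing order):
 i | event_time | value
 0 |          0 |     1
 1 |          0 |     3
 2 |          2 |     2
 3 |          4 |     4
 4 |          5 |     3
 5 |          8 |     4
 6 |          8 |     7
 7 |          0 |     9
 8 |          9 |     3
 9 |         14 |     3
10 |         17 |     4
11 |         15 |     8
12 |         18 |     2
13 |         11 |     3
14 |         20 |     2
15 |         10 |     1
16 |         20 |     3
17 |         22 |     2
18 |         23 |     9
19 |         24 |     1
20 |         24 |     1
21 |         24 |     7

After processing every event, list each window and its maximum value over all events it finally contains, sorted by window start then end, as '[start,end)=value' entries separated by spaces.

[0,13)=7 [14,28)=9

i=0 t=0 v=1: → [0,4); WM=-1
i=1 t=0 v=3: → [0,4); WM=-1
i=2 t=2 v=2: → [0,6); WM=1
i=3 t=4 v=4: → [0,8); WM=3
i=4 t=5 v=3: → [0,9); WM=4
i=5 t=8 v=4: → [0,12); WM=7
i=6 t=8 v=7: → [0,12); WM=7
i=7 t=0 v=9: DROP (t<7-0); WM=7
i=8 t=9 v=3: → [0,13); WM=8
i=9 t=14 v=3: → [14,18); WM=13
i=10 t=17 v=4: → [14,21); WM=16
i=11 t=15 v=8: DROP (t<16-0); WM=16
i=12 t=18 v=2: → [14,22); WM=17
i=13 t=11 v=3: DROP (t<17-0); WM=17
i=14 t=20 v=2: → [14,24); WM=19
i=15 t=10 v=1: DROP (t<19-0); WM=19
i=16 t=20 v=3: → [14,24); WM=19
i=17 t=22 v=2: → [14,26); WM=21
i=18 t=23 v=9: → [14,27); WM=22
i=19 t=24 v=1: → [14,28); WM=23
i=20 t=24 v=1: → [14,28); WM=23
i=21 t=24 v=7: → [14,28); WM=23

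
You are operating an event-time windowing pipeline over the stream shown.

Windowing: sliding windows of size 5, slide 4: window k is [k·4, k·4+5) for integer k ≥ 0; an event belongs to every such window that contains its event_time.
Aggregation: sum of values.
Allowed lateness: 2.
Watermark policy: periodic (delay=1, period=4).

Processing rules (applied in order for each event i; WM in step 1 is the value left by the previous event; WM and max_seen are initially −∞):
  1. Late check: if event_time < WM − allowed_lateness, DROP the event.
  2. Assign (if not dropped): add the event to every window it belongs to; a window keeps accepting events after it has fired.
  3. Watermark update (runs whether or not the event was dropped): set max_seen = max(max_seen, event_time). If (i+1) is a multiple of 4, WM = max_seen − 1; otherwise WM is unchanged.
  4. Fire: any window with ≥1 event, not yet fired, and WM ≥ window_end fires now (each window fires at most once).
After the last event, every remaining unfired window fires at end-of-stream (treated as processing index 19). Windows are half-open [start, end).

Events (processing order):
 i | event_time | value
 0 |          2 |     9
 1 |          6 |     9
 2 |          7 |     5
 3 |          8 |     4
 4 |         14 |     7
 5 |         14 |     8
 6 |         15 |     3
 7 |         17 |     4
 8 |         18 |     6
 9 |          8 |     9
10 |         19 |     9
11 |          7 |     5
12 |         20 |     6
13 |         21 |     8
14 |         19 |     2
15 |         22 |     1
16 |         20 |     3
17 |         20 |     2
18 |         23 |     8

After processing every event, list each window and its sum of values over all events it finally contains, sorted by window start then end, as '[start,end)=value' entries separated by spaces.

i=0 t=2 v=9: → [0,5); WM=−∞
i=1 t=6 v=9: → [4,9); WM=−∞
i=2 t=7 v=5: → [4,9); WM=−∞
i=3 t=8 v=4: → [8,13),[4,9); WM=7; [0,5) fires=9
i=4 t=14 v=7: → [12,17); WM=7
i=5 t=14 v=8: → [12,17); WM=7
i=6 t=15 v=3: → [12,17); WM=7
i=7 t=17 v=4: → [16,21); WM=16; [4,9) fires=18 [8,13) fires=4
i=8 t=18 v=6: → [16,21); WM=16
i=9 t=8 v=9: DROP (t<16-2); WM=16
i=10 t=19 v=9: → [16,21); WM=16
i=11 t=7 v=5: DROP (t<16-2); WM=18; [12,17) fires=18
i=12 t=20 v=6: → [20,25),[16,21); WM=18
i=13 t=21 v=8: → [20,25); WM=18
i=14 t=19 v=2: → [16,21); WM=18
i=15 t=22 v=1: → [20,25); WM=21; [16,21) fires=27
i=16 t=20 v=3: → [20,25),[16,21); WM=21
i=17 t=20 v=2: → [20,25),[16,21); WM=21
i=18 t=23 v=8: → [20,25); WM=21

[0,5)=9 [4,9)=18 [8,13)=4 [12,17)=18 [16,21)=32 [20,25)=28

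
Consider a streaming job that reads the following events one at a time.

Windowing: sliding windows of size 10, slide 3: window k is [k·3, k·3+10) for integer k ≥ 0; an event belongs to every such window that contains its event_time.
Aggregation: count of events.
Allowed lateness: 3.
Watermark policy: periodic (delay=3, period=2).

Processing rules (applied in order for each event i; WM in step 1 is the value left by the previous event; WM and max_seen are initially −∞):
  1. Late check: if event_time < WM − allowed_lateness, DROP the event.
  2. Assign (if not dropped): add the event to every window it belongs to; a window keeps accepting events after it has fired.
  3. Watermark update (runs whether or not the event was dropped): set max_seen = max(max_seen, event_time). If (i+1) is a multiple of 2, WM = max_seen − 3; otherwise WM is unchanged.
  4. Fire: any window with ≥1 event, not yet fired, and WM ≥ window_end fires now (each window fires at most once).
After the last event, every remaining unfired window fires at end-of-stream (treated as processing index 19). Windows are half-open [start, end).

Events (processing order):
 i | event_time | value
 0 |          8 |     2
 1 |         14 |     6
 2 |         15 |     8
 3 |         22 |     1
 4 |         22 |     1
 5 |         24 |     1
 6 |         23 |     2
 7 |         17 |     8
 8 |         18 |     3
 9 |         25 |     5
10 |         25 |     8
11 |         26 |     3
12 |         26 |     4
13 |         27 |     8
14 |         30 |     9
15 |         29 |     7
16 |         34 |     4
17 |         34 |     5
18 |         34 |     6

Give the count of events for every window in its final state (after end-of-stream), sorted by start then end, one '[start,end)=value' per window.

[0,10)=1 [3,13)=1 [6,16)=3 [9,19)=3 [12,22)=3 [15,25)=6 [18,28)=10 [21,31)=11 [24,34)=8 [27,37)=6 [30,40)=4 [33,43)=3

i=0 t=8 v=2: → [6,16),[3,13),[0,10); WM=−∞
i=1 t=14 v=6: → [12,22),[9,19),[6,16); WM=11; [0,10) fires=1
i=2 t=15 v=8: → [15,25),[12,22),[9,19),[6,16); WM=11
i=3 t=22 v=1: → [21,31),[18,28),[15,25); WM=19; [3,13) fires=1 [6,16) fires=3 [9,19) fires=2
i=4 t=22 v=1: → [21,31),[18,28),[15,25); WM=19
i=5 t=24 v=1: → [24,34),[21,31),[18,28),[15,25); WM=21
i=6 t=23 v=2: → [21,31),[18,28),[15,25); WM=21
i=7 t=17 v=8: DROP (t<21-3); WM=21
i=8 t=18 v=3: → [18,28),[15,25),[12,22),[9,19); WM=21
i=9 t=25 v=5: → [24,34),[21,31),[18,28); WM=22; [12,22) fires=3
i=10 t=25 v=8: → [24,34),[21,31),[18,28); WM=22
i=11 t=26 v=3: → [24,34),[21,31),[18,28); WM=23
i=12 t=26 v=4: → [24,34),[21,31),[18,28); WM=23
i=13 t=27 v=8: → [27,37),[24,34),[21,31),[18,28); WM=24
i=14 t=30 v=9: → [30,40),[27,37),[24,34),[21,31); WM=24
i=15 t=29 v=7: → [27,37),[24,34),[21,31); WM=27; [15,25) fires=6
i=16 t=34 v=4: → [33,43),[30,40),[27,37); WM=27
i=17 t=34 v=5: → [33,43),[30,40),[27,37); WM=31; [18,28) fires=10 [21,31) fires=11
i=18 t=34 v=6: → [33,43),[30,40),[27,37); WM=31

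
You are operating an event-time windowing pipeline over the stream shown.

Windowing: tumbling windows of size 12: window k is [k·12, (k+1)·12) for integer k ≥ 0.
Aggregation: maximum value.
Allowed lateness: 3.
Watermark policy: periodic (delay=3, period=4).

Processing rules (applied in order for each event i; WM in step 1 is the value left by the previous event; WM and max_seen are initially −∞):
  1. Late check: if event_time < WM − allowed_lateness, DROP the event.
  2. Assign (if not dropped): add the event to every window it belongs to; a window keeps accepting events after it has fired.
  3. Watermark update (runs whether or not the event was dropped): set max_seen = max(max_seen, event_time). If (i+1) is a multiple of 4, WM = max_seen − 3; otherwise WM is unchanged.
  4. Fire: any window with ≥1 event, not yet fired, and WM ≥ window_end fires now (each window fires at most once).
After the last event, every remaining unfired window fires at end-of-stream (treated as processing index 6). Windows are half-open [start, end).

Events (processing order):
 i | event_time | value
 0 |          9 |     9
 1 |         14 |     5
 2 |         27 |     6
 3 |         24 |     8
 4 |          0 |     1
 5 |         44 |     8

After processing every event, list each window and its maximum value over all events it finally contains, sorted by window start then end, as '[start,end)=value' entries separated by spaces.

[0,12)=9 [12,24)=5 [24,36)=8 [36,48)=8

i=0 t=9 v=9: → [0,12); WM=−∞
i=1 t=14 v=5: → [12,24); WM=−∞
i=2 t=27 v=6: → [24,36); WM=−∞
i=3 t=24 v=8: → [24,36); WM=24; [0,12) fires=9 [12,24) fires=5
i=4 t=0 v=1: DROP (t<24-3); WM=24
i=5 t=44 v=8: → [36,48); WM=24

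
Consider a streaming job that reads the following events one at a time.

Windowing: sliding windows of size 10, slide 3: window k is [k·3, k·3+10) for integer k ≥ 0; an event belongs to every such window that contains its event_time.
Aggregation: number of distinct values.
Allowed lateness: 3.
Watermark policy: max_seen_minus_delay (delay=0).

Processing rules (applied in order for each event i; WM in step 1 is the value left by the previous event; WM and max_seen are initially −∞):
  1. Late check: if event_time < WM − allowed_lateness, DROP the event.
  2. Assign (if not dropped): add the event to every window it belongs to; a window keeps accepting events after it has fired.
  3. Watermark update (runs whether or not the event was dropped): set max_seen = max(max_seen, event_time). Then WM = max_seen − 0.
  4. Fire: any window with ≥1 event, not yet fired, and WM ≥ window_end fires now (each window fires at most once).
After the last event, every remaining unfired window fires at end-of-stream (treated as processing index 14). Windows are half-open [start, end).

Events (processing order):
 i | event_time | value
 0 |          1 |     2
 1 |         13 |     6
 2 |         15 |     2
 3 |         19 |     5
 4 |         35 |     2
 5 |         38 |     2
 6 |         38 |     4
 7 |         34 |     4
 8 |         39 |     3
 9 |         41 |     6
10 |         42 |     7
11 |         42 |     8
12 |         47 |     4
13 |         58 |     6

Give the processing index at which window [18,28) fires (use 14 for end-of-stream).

i=0 t=1 v=2: → [0,10); WM=1
i=1 t=13 v=6: → [12,22),[9,19),[6,16); WM=13; [0,10) fires=1
i=2 t=15 v=2: → [15,25),[12,22),[9,19),[6,16); WM=15
i=3 t=19 v=5: → [18,28),[15,25),[12,22); WM=19; [6,16) fires=2 [9,19) fires=2
i=4 t=35 v=2: → [33,43),[30,40),[27,37); WM=35; [12,22) fires=3 [15,25) fires=2 [18,28) fires=1
i=5 t=38 v=2: → [36,46),[33,43),[30,40); WM=38; [27,37) fires=1
i=6 t=38 v=4: → [36,46),[33,43),[30,40); WM=38
i=7 t=34 v=4: DROP (t<38-3); WM=38
i=8 t=39 v=3: → [39,49),[36,46),[33,43),[30,40); WM=39
i=9 t=41 v=6: → [39,49),[36,46),[33,43); WM=41; [30,40) fires=3
i=10 t=42 v=7: → [42,52),[39,49),[36,46),[33,43); WM=42
i=11 t=42 v=8: → [42,52),[39,49),[36,46),[33,43); WM=42
i=12 t=47 v=4: → [45,55),[42,52),[39,49); WM=47; [33,43) fires=6 [36,46) fires=6
i=13 t=58 v=6: → [57,67),[54,64),[51,61); WM=58; [39,49) fires=5 [42,52) fires=3 [45,55) fires=1

4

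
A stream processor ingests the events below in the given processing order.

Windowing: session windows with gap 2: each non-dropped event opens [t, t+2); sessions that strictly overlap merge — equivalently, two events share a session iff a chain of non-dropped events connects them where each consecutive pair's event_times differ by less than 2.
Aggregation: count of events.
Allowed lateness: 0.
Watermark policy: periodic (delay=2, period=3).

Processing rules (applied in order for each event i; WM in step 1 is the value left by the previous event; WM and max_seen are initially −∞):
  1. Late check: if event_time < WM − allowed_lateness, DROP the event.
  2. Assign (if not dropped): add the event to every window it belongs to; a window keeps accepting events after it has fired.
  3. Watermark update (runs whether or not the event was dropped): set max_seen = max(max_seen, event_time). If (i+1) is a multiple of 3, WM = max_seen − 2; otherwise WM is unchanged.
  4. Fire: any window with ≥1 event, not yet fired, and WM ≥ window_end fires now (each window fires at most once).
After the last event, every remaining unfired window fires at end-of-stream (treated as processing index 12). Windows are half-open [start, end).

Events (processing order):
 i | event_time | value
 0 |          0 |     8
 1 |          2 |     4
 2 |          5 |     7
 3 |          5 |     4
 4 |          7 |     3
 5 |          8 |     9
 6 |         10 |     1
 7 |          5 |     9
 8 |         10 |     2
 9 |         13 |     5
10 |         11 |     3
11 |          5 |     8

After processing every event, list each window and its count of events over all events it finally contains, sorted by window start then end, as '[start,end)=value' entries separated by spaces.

i=0 t=0 v=8: → [0,2); WM=−∞
i=1 t=2 v=4: → [2,4); WM=−∞
i=2 t=5 v=7: → [5,7); WM=3
i=3 t=5 v=4: → [5,7); WM=3
i=4 t=7 v=3: → [7,9); WM=3
i=5 t=8 v=9: → [7,10); WM=6
i=6 t=10 v=1: → [10,12); WM=6
i=7 t=5 v=9: DROP (t<6-0); WM=6
i=8 t=10 v=2: → [10,12); WM=8
i=9 t=13 v=5: → [13,15); WM=8
i=10 t=11 v=3: → [10,13); WM=8
i=11 t=5 v=8: DROP (t<8-0); WM=11

[0,2)=1 [2,4)=1 [5,7)=2 [7,10)=2 [10,13)=3 [13,15)=1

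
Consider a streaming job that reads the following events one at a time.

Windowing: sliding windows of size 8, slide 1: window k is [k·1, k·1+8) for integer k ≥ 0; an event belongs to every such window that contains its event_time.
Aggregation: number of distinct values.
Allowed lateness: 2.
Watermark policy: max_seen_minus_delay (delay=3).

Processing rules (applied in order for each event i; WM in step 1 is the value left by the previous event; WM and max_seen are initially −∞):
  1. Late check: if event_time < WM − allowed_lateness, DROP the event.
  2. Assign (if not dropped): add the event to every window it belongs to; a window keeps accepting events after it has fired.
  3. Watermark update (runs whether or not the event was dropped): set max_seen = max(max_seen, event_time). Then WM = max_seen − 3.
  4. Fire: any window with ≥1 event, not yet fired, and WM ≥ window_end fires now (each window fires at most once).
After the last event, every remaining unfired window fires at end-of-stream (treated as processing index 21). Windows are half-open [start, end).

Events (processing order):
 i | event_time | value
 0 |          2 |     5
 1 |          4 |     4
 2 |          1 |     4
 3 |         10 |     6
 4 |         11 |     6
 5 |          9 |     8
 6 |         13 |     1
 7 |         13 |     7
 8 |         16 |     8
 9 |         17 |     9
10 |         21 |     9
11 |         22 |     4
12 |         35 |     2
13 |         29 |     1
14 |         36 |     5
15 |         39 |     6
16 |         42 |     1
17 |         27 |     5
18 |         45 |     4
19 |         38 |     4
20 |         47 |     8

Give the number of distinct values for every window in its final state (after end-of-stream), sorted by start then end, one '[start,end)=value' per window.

i=0 t=2 v=5: → [2,10),[1,9),[0,8); WM=-1
i=1 t=4 v=4: → [4,12),[3,11),[2,10),[1,9),[0,8); WM=1
i=2 t=1 v=4: → [1,9),[0,8); WM=1
i=3 t=10 v=6: → [10,18),[9,17),[8,16),[7,15),[6,14),[5,13),[4,12),[3,11); WM=7
i=4 t=11 v=6: → [11,19),[10,18),[9,17),[8,16),[7,15),[6,14),[5,13),[4,12); WM=8; [0,8) fires=2
i=5 t=9 v=8: → [9,17),[8,16),[7,15),[6,14),[5,13),[4,12),[3,11),[2,10); WM=8
i=6 t=13 v=1: → [13,21),[12,20),[11,19),[10,18),[9,17),[8,16),[7,15),[6,14); WM=10; [1,9) fires=2 [2,10) fires=3
i=7 t=13 v=7: → [13,21),[12,20),[11,19),[10,18),[9,17),[8,16),[7,15),[6,14); WM=10
i=8 t=16 v=8: → [16,24),[15,23),[14,22),[13,21),[12,20),[11,19),[10,18),[9,17); WM=13; [3,11) fires=3 [4,12) fires=3 [5,13) fires=2
i=9 t=17 v=9: → [17,25),[16,24),[15,23),[14,22),[13,21),[12,20),[11,19),[10,18); WM=14; [6,14) fires=4
i=10 t=21 v=9: → [21,29),[20,28),[19,27),[18,26),[17,25),[16,24),[15,23),[14,22); WM=18; [7,15) fires=4 [8,16) fires=4 [9,17) fires=4 [10,18) fires=5
i=11 t=22 v=4: → [22,30),[21,29),[20,28),[19,27),[18,26),[17,25),[16,24),[15,23); WM=19; [11,19) fires=5
i=12 t=35 v=2: → [35,43),[34,42),[33,41),[32,40),[31,39),[30,38),[29,37),[28,36); WM=32; [12,20) fires=4 [13,21) fires=4 [14,22) fires=2 [15,23) fires=3 [16,24) fires=3 [17,25) fires=2 [18,26) fires=2 [19,27) fires=2 [20,28) fires=2 [21,29) fires=2 [22,30) fires=1
i=13 t=29 v=1: DROP (t<32-2); WM=32
i=14 t=36 v=5: → [36,44),[35,43),[34,42),[33,41),[32,40),[31,39),[30,38),[29,37); WM=33
i=15 t=39 v=6: → [39,47),[38,46),[37,45),[36,44),[35,43),[34,42),[33,41),[32,40); WM=36; [28,36) fires=1
i=16 t=42 v=1: → [42,50),[41,49),[40,48),[39,47),[38,46),[37,45),[36,44),[35,43); WM=39; [29,37) fires=2 [30,38) fires=2 [31,39) fires=2
i=17 t=27 v=5: DROP (t<39-2); WM=39
i=18 t=45 v=4: → [45,53),[44,52),[43,51),[42,50),[41,49),[40,48),[39,47),[38,46); WM=42; [32,40) fires=3 [33,41) fires=3 [34,42) fires=3
i=19 t=38 v=4: DROP (t<42-2); WM=42
i=20 t=47 v=8: → [47,55),[46,54),[45,53),[44,52),[43,51),[42,50),[41,49),[40,48); WM=44; [35,43) fires=4 [36,44) fires=3

[0,8)=2 [1,9)=2 [2,10)=3 [3,11)=3 [4,12)=3 [5,13)=2 [6,14)=4 [7,15)=4 [8,16)=4 [9,17)=4 [10,18)=5 [11,19)=5 [12,20)=4 [13,21)=4 [14,22)=2 [15,23)=3 [16,24)=3 [17,25)=2 [18,26)=2 [19,27)=2 [20,28)=2 [21,29)=2 [22,30)=1 [28,36)=1 [29,37)=2 [30,38)=2 [31,39)=2 [32,40)=3 [33,41)=3 [34,42)=3 [35,43)=4 [36,44)=3 [37,45)=2 [38,46)=3 [39,47)=3 [40,48)=3 [41,49)=3 [42,50)=3 [43,51)=2 [44,52)=2 [45,53)=2 [46,54)=1 [47,55)=1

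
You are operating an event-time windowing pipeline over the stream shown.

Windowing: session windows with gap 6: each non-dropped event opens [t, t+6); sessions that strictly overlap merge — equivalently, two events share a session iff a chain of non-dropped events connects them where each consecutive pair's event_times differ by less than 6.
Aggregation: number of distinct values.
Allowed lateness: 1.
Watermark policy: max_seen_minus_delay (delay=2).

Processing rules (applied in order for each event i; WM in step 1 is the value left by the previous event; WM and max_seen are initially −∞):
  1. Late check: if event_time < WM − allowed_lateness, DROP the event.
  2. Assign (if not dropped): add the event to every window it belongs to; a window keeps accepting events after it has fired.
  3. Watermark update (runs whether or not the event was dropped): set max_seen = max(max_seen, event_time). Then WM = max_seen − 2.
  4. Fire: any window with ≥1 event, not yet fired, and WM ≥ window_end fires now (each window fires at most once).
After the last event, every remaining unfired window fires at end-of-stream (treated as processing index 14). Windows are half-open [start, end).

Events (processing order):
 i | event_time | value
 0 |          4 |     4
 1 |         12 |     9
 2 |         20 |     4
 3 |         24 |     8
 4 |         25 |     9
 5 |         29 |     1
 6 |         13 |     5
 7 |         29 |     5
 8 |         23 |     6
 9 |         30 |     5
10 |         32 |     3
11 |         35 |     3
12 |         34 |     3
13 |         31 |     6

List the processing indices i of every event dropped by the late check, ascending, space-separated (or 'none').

i=0 t=4 v=4: → [4,10); WM=2
i=1 t=12 v=9: → [12,18); WM=10
i=2 t=20 v=4: → [20,26); WM=18
i=3 t=24 v=8: → [20,30); WM=22
i=4 t=25 v=9: → [20,31); WM=23
i=5 t=29 v=1: → [20,35); WM=27
i=6 t=13 v=5: DROP (t<27-1); WM=27
i=7 t=29 v=5: → [20,35); WM=27
i=8 t=23 v=6: DROP (t<27-1); WM=27
i=9 t=30 v=5: → [20,36); WM=28
i=10 t=32 v=3: → [20,38); WM=30
i=11 t=35 v=3: → [20,41); WM=33
i=12 t=34 v=3: → [20,41); WM=33
i=13 t=31 v=6: DROP (t<33-1); WM=33

6 8 13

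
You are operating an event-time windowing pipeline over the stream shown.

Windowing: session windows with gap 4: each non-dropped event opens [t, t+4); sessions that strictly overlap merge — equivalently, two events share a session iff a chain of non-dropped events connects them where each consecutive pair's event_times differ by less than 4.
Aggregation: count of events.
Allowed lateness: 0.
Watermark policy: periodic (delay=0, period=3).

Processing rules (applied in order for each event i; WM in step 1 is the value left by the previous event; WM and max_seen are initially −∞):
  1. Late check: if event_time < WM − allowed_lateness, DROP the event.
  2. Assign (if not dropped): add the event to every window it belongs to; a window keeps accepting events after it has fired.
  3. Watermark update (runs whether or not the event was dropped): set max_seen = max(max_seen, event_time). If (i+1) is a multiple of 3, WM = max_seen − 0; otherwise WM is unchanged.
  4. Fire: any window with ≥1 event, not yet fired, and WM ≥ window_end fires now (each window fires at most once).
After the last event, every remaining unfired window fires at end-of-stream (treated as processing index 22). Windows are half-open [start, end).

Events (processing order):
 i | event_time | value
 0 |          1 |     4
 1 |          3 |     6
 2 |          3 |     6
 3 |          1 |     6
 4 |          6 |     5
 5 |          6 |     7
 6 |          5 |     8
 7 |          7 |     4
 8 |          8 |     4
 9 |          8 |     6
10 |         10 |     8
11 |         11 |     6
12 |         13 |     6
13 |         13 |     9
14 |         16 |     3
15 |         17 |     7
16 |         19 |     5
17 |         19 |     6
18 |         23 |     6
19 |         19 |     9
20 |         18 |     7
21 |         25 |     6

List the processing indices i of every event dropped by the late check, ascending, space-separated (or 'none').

3 6 20

i=0 t=1 v=4: → [1,5); WM=−∞
i=1 t=3 v=6: → [1,7); WM=−∞
i=2 t=3 v=6: → [1,7); WM=3
i=3 t=1 v=6: DROP (t<3-0); WM=3
i=4 t=6 v=5: → [1,10); WM=3
i=5 t=6 v=7: → [1,10); WM=6
i=6 t=5 v=8: DROP (t<6-0); WM=6
i=7 t=7 v=4: → [1,11); WM=6
i=8 t=8 v=4: → [1,12); WM=8
i=9 t=8 v=6: → [1,12); WM=8
i=10 t=10 v=8: → [1,14); WM=8
i=11 t=11 v=6: → [1,15); WM=11
i=12 t=13 v=6: → [1,17); WM=11
i=13 t=13 v=9: → [1,17); WM=11
i=14 t=16 v=3: → [1,20); WM=16
i=15 t=17 v=7: → [1,21); WM=16
i=16 t=19 v=5: → [1,23); WM=16
i=17 t=19 v=6: → [1,23); WM=19
i=18 t=23 v=6: → [23,27); WM=19
i=19 t=19 v=9: → [1,23); WM=19
i=20 t=18 v=7: DROP (t<19-0); WM=23
i=21 t=25 v=6: → [23,29); WM=23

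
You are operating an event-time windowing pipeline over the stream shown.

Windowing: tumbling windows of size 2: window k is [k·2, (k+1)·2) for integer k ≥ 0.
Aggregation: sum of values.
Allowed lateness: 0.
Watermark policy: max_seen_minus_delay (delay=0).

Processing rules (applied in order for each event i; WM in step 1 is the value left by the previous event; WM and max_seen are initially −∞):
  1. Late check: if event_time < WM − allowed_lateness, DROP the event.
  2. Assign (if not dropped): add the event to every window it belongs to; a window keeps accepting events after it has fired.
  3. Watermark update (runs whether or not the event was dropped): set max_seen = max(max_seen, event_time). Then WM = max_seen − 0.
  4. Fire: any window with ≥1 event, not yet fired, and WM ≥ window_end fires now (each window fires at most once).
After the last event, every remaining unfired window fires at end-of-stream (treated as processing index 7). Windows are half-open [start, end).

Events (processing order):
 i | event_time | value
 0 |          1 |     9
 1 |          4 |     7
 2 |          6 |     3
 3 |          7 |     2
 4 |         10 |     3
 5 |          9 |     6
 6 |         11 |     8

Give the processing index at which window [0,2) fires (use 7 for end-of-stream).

1

i=0 t=1 v=9: → [0,2); WM=1
i=1 t=4 v=7: → [4,6); WM=4; [0,2) fires=9
i=2 t=6 v=3: → [6,8); WM=6; [4,6) fires=7
i=3 t=7 v=2: → [6,8); WM=7
i=4 t=10 v=3: → [10,12); WM=10; [6,8) fires=5
i=5 t=9 v=6: DROP (t<10-0); WM=10
i=6 t=11 v=8: → [10,12); WM=11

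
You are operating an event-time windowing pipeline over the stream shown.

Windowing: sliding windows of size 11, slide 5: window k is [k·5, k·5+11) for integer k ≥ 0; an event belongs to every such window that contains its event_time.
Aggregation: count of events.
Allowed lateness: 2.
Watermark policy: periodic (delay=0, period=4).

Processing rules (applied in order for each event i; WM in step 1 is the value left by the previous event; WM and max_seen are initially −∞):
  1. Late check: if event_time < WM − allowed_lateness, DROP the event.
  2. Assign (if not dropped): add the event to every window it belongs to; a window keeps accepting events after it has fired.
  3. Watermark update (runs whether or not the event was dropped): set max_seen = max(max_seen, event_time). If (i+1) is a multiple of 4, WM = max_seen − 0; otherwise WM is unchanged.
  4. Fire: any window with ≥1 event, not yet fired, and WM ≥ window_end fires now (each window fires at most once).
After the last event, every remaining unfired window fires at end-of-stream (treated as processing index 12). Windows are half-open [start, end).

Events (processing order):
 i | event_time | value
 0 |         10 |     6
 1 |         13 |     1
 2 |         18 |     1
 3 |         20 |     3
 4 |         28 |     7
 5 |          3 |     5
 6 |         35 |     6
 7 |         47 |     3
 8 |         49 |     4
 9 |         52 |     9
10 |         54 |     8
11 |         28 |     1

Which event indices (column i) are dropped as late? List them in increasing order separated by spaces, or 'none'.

5 11

i=0 t=10 v=6: → [10,21),[5,16),[0,11); WM=−∞
i=1 t=13 v=1: → [10,21),[5,16); WM=−∞
i=2 t=18 v=1: → [15,26),[10,21); WM=−∞
i=3 t=20 v=3: → [20,31),[15,26),[10,21); WM=20; [0,11) fires=1 [5,16) fires=2
i=4 t=28 v=7: → [25,36),[20,31); WM=20
i=5 t=3 v=5: DROP (t<20-2); WM=20
i=6 t=35 v=6: → [35,46),[30,41),[25,36); WM=20
i=7 t=47 v=3: → [45,56),[40,51); WM=47; [10,21) fires=4 [15,26) fires=2 [20,31) fires=2 [25,36) fires=2 [30,41) fires=1 [35,46) fires=1
i=8 t=49 v=4: → [45,56),[40,51); WM=47
i=9 t=52 v=9: → [50,61),[45,56); WM=47
i=10 t=54 v=8: → [50,61),[45,56); WM=47
i=11 t=28 v=1: DROP (t<47-2); WM=54; [40,51) fires=2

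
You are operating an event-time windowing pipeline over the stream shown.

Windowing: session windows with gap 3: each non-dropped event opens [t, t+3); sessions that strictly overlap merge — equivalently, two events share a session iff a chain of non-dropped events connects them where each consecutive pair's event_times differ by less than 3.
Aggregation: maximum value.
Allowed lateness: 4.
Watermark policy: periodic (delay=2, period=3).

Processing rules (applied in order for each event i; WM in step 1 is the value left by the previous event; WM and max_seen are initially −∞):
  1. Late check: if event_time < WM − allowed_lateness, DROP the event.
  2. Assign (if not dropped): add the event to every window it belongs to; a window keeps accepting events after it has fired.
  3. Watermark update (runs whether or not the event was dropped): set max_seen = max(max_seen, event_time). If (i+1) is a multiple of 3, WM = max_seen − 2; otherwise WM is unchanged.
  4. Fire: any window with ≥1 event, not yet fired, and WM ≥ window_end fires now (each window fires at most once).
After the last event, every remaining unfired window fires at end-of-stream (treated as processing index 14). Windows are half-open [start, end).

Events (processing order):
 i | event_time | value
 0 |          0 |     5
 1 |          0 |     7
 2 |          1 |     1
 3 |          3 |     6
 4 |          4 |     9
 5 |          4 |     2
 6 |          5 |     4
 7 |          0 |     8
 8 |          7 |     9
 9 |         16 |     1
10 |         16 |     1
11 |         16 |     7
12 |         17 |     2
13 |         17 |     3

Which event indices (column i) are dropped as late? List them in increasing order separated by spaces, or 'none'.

none

i=0 t=0 v=5: → [0,3); WM=−∞
i=1 t=0 v=7: → [0,3); WM=−∞
i=2 t=1 v=1: → [0,4); WM=-1
i=3 t=3 v=6: → [0,6); WM=-1
i=4 t=4 v=9: → [0,7); WM=-1
i=5 t=4 v=2: → [0,7); WM=2
i=6 t=5 v=4: → [0,8); WM=2
i=7 t=0 v=8: → [0,8); WM=2
i=8 t=7 v=9: → [0,10); WM=5
i=9 t=16 v=1: → [16,19); WM=5
i=10 t=16 v=1: → [16,19); WM=5
i=11 t=16 v=7: → [16,19); WM=14
i=12 t=17 v=2: → [16,20); WM=14
i=13 t=17 v=3: → [16,20); WM=14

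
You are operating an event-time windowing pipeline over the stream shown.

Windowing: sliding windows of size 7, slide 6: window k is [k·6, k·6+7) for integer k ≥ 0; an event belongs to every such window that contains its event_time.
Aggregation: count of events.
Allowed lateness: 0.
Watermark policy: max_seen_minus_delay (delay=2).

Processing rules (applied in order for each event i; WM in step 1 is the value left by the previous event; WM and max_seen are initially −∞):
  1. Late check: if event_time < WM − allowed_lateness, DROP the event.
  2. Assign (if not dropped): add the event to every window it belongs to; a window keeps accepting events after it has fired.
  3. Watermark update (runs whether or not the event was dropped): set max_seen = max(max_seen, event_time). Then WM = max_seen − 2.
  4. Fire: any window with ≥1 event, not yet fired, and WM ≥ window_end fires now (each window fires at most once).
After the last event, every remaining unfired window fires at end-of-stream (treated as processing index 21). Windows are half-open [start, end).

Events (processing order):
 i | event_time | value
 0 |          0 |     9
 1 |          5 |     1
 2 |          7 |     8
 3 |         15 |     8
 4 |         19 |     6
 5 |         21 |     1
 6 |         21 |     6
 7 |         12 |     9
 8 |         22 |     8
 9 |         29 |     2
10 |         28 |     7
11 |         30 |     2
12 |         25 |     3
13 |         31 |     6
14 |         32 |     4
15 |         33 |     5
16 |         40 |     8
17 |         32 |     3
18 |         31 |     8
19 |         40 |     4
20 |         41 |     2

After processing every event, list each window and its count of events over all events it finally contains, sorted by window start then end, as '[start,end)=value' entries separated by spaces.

i=0 t=0 v=9: → [0,7); WM=-2
i=1 t=5 v=1: → [0,7); WM=3
i=2 t=7 v=8: → [6,13); WM=5
i=3 t=15 v=8: → [12,19); WM=13; [0,7) fires=2 [6,13) fires=1
i=4 t=19 v=6: → [18,25); WM=17
i=5 t=21 v=1: → [18,25); WM=19; [12,19) fires=1
i=6 t=21 v=6: → [18,25); WM=19
i=7 t=12 v=9: DROP (t<19-0); WM=19
i=8 t=22 v=8: → [18,25); WM=20
i=9 t=29 v=2: → [24,31); WM=27; [18,25) fires=4
i=10 t=28 v=7: → [24,31); WM=27
i=11 t=30 v=2: → [30,37),[24,31); WM=28
i=12 t=25 v=3: DROP (t<28-0); WM=28
i=13 t=31 v=6: → [30,37); WM=29
i=14 t=32 v=4: → [30,37); WM=30
i=15 t=33 v=5: → [30,37); WM=31; [24,31) fires=3
i=16 t=40 v=8: → [36,43); WM=38; [30,37) fires=4
i=17 t=32 v=3: DROP (t<38-0); WM=38
i=18 t=31 v=8: DROP (t<38-0); WM=38
i=19 t=40 v=4: → [36,43); WM=38
i=20 t=41 v=2: → [36,43); WM=39

[0,7)=2 [6,13)=1 [12,19)=1 [18,25)=4 [24,31)=3 [30,37)=4 [36,43)=3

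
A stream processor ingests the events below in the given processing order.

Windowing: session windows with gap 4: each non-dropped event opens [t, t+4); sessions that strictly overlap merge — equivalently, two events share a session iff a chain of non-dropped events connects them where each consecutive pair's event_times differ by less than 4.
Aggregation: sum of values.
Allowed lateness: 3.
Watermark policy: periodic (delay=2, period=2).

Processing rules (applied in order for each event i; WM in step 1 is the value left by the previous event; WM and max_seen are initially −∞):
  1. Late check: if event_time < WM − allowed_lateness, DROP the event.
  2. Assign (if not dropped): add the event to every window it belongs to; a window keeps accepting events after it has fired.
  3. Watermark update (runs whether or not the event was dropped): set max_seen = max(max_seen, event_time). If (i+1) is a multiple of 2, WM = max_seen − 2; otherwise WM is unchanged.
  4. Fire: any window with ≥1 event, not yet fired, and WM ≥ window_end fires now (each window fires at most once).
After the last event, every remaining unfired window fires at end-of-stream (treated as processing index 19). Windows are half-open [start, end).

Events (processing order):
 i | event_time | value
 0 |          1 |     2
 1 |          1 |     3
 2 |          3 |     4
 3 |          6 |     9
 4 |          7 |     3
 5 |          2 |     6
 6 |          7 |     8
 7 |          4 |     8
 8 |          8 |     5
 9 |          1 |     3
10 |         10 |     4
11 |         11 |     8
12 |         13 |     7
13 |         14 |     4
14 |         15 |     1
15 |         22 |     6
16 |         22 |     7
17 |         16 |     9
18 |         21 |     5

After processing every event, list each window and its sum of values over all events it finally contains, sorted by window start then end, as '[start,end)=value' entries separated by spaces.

[1,19)=72 [21,26)=18

i=0 t=1 v=2: → [1,5); WM=−∞
i=1 t=1 v=3: → [1,5); WM=-1
i=2 t=3 v=4: → [1,7); WM=-1
i=3 t=6 v=9: → [1,10); WM=4
i=4 t=7 v=3: → [1,11); WM=4
i=5 t=2 v=6: → [1,11); WM=5
i=6 t=7 v=8: → [1,11); WM=5
i=7 t=4 v=8: → [1,11); WM=5
i=8 t=8 v=5: → [1,12); WM=5
i=9 t=1 v=3: DROP (t<5-3); WM=6
i=10 t=10 v=4: → [1,14); WM=6
i=11 t=11 v=8: → [1,15); WM=9
i=12 t=13 v=7: → [1,17); WM=9
i=13 t=14 v=4: → [1,18); WM=12
i=14 t=15 v=1: → [1,19); WM=12
i=15 t=22 v=6: → [22,26); WM=20
i=16 t=22 v=7: → [22,26); WM=20
i=17 t=16 v=9: DROP (t<20-3); WM=20
i=18 t=21 v=5: → [21,26); WM=20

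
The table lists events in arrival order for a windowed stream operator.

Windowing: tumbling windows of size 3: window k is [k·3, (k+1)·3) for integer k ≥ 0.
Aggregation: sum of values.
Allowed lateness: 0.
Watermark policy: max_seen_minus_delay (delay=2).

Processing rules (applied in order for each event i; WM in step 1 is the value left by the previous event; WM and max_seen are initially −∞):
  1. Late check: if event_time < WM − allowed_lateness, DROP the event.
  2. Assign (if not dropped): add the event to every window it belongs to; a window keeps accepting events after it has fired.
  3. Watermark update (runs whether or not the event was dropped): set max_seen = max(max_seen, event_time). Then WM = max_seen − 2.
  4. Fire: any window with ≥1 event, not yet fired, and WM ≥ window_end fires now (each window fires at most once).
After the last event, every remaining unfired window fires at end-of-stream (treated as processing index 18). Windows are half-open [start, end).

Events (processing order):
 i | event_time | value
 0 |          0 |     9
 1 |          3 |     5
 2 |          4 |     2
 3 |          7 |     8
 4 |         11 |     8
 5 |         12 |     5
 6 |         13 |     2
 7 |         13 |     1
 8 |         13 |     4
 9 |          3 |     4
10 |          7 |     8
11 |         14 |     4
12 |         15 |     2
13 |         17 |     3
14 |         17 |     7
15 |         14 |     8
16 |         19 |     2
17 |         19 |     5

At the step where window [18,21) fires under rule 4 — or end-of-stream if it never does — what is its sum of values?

i=0 t=0 v=9: → [0,3); WM=-2
i=1 t=3 v=5: → [3,6); WM=1
i=2 t=4 v=2: → [3,6); WM=2
i=3 t=7 v=8: → [6,9); WM=5; [0,3) fires=9
i=4 t=11 v=8: → [9,12); WM=9; [3,6) fires=7 [6,9) fires=8
i=5 t=12 v=5: → [12,15); WM=10
i=6 t=13 v=2: → [12,15); WM=11
i=7 t=13 v=1: → [12,15); WM=11
i=8 t=13 v=4: → [12,15); WM=11
i=9 t=3 v=4: DROP (t<11-0); WM=11
i=10 t=7 v=8: DROP (t<11-0); WM=11
i=11 t=14 v=4: → [12,15); WM=12; [9,12) fires=8
i=12 t=15 v=2: → [15,18); WM=13
i=13 t=17 v=3: → [15,18); WM=15; [12,15) fires=16
i=14 t=17 v=7: → [15,18); WM=15
i=15 t=14 v=8: DROP (t<15-0); WM=15
i=16 t=19 v=2: → [18,21); WM=17
i=17 t=19 v=5: → [18,21); WM=17

7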